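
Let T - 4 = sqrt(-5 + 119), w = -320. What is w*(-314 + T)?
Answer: 99200 - 320*sqrt(114) ≈ 95783.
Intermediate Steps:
T = 4 + sqrt(114) (T = 4 + sqrt(-5 + 119) = 4 + sqrt(114) ≈ 14.677)
w*(-314 + T) = -320*(-314 + (4 + sqrt(114))) = -320*(-310 + sqrt(114)) = 99200 - 320*sqrt(114)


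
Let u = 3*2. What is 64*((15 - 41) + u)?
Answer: -1280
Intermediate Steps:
u = 6
64*((15 - 41) + u) = 64*((15 - 41) + 6) = 64*(-26 + 6) = 64*(-20) = -1280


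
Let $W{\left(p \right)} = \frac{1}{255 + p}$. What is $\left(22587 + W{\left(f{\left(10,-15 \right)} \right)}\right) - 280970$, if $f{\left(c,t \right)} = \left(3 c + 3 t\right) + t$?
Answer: $- \frac{58136174}{225} \approx -2.5838 \cdot 10^{5}$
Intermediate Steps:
$f{\left(c,t \right)} = 3 c + 4 t$
$\left(22587 + W{\left(f{\left(10,-15 \right)} \right)}\right) - 280970 = \left(22587 + \frac{1}{255 + \left(3 \cdot 10 + 4 \left(-15\right)\right)}\right) - 280970 = \left(22587 + \frac{1}{255 + \left(30 - 60\right)}\right) - 280970 = \left(22587 + \frac{1}{255 - 30}\right) - 280970 = \left(22587 + \frac{1}{225}\right) - 280970 = \frac{5082076}{225} - 280970 = - \frac{58136174}{225}$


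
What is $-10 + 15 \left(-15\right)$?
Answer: $-235$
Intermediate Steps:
$-10 + 15 \left(-15\right) = -10 - 225 = -235$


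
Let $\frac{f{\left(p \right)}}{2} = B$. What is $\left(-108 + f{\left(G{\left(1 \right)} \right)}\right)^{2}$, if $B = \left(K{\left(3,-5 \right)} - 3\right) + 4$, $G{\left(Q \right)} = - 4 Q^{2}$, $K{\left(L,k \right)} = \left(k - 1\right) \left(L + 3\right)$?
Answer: $31684$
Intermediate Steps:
$K{\left(L,k \right)} = \left(-1 + k\right) \left(3 + L\right)$
$B = -35$ ($B = \left(\left(-3 - 3 + 3 \left(-5\right) + 3 \left(-5\right)\right) - 3\right) + 4 = \left(\left(-3 - 3 - 15 - 15\right) - 3\right) + 4 = \left(-36 - 3\right) + 4 = -39 + 4 = -35$)
$f{\left(p \right)} = -70$ ($f{\left(p \right)} = 2 \left(-35\right) = -70$)
$\left(-108 + f{\left(G{\left(1 \right)} \right)}\right)^{2} = \left(-108 - 70\right)^{2} = \left(-178\right)^{2} = 31684$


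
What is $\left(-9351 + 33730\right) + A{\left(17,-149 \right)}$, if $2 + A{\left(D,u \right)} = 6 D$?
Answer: $24479$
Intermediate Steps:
$A{\left(D,u \right)} = -2 + 6 D$
$\left(-9351 + 33730\right) + A{\left(17,-149 \right)} = \left(-9351 + 33730\right) + \left(-2 + 6 \cdot 17\right) = 24379 + \left(-2 + 102\right) = 24379 + 100 = 24479$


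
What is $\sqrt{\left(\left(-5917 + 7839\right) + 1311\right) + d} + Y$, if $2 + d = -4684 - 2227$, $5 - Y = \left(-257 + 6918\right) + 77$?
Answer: $-6733 + 4 i \sqrt{230} \approx -6733.0 + 60.663 i$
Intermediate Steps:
$Y = -6733$ ($Y = 5 - \left(\left(-257 + 6918\right) + 77\right) = 5 - \left(6661 + 77\right) = 5 - 6738 = -6733$)
$d = -6913$ ($d = -2 - 6911 = -6913$)
$\sqrt{\left(\left(-5917 + 7839\right) + 1311\right) + d} + Y = \sqrt{\left(\left(-5917 + 7839\right) + 1311\right) - 6913} - 6733 = \sqrt{\left(1922 + 1311\right) - 6913} - 6733 = \sqrt{3233 - 6913} - 6733 = \sqrt{-3680} - 6733 = 4 i \sqrt{230} - 6733 = -6733 + 4 i \sqrt{230}$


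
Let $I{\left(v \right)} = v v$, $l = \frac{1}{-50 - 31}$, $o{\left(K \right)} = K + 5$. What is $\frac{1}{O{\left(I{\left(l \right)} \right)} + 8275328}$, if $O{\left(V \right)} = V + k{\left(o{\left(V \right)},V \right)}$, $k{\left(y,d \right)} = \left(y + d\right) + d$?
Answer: $\frac{6561}{54294459817} \approx 1.2084 \cdot 10^{-7}$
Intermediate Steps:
$o{\left(K \right)} = 5 + K$
$l = - \frac{1}{81}$ ($l = \frac{1}{-81} = - \frac{1}{81} \approx -0.012346$)
$I{\left(v \right)} = v^{2}$
$k{\left(y,d \right)} = y + 2 d$ ($k{\left(y,d \right)} = \left(d + y\right) + d = y + 2 d$)
$O{\left(V \right)} = 5 + 4 V$ ($O{\left(V \right)} = V + \left(\left(5 + V\right) + 2 V\right) = V + \left(5 + 3 V\right) = 5 + 4 V$)
$\frac{1}{O{\left(I{\left(l \right)} \right)} + 8275328} = \frac{1}{\left(5 + 4 \left(- \frac{1}{81}\right)^{2}\right) + 8275328} = \frac{1}{\left(5 + 4 \cdot \frac{1}{6561}\right) + 8275328} = \frac{1}{\left(5 + \frac{4}{6561}\right) + 8275328} = \frac{1}{\frac{32809}{6561} + 8275328} = \frac{1}{\frac{54294459817}{6561}} = \frac{6561}{54294459817}$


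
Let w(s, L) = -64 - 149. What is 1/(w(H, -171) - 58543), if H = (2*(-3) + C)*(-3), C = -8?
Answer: -1/58756 ≈ -1.7020e-5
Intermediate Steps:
H = 42 (H = (2*(-3) - 8)*(-3) = (-6 - 8)*(-3) = -14*(-3) = 42)
w(s, L) = -213
1/(w(H, -171) - 58543) = 1/(-213 - 58543) = 1/(-58756) = -1/58756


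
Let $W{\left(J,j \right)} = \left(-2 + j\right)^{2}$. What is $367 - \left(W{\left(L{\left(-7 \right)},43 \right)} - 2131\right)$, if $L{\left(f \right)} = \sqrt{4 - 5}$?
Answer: $817$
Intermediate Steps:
$L{\left(f \right)} = i$ ($L{\left(f \right)} = \sqrt{-1} = i$)
$367 - \left(W{\left(L{\left(-7 \right)},43 \right)} - 2131\right) = 367 - \left(\left(-2 + 43\right)^{2} - 2131\right) = 367 - \left(41^{2} - 2131\right) = 367 - \left(1681 - 2131\right) = 367 - -450 = 367 + 450 = 817$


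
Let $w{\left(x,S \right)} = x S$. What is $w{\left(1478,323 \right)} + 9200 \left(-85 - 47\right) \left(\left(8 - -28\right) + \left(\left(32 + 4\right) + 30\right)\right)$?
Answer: $-123391406$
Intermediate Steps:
$w{\left(x,S \right)} = S x$
$w{\left(1478,323 \right)} + 9200 \left(-85 - 47\right) \left(\left(8 - -28\right) + \left(\left(32 + 4\right) + 30\right)\right) = 323 \cdot 1478 + 9200 \left(-85 - 47\right) \left(\left(8 - -28\right) + \left(\left(32 + 4\right) + 30\right)\right) = 477394 + 9200 \left(- 132 \left(\left(8 + 28\right) + \left(36 + 30\right)\right)\right) = 477394 + 9200 \left(- 132 \left(36 + 66\right)\right) = 477394 + 9200 \left(\left(-132\right) 102\right) = 477394 + 9200 \left(-13464\right) = 477394 - 123868800 = -123391406$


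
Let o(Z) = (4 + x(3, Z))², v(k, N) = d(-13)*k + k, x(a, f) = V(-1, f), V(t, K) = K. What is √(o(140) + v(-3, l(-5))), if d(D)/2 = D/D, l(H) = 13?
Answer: 21*√47 ≈ 143.97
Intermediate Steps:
x(a, f) = f
d(D) = 2 (d(D) = 2*(D/D) = 2*1 = 2)
v(k, N) = 3*k (v(k, N) = 2*k + k = 3*k)
o(Z) = (4 + Z)²
√(o(140) + v(-3, l(-5))) = √((4 + 140)² + 3*(-3)) = √(144² - 9) = √(20736 - 9) = √20727 = 21*√47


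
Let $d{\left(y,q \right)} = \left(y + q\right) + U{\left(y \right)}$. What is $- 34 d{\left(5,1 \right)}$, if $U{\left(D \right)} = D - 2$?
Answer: $-306$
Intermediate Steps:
$U{\left(D \right)} = -2 + D$
$d{\left(y,q \right)} = -2 + q + 2 y$ ($d{\left(y,q \right)} = \left(y + q\right) + \left(-2 + y\right) = \left(q + y\right) + \left(-2 + y\right) = -2 + q + 2 y$)
$- 34 d{\left(5,1 \right)} = - 34 \left(-2 + 1 + 2 \cdot 5\right) = - 34 \left(-2 + 1 + 10\right) = - 34 \cdot 9 = \left(-1\right) 306 = -306$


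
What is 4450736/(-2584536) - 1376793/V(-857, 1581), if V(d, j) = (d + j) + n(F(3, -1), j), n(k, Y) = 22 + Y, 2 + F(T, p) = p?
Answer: -446090991965/751776909 ≈ -593.38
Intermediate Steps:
F(T, p) = -2 + p
V(d, j) = 22 + d + 2*j (V(d, j) = (d + j) + (22 + j) = 22 + d + 2*j)
4450736/(-2584536) - 1376793/V(-857, 1581) = 4450736/(-2584536) - 1376793/(22 - 857 + 2*1581) = 4450736*(-1/2584536) - 1376793/(22 - 857 + 3162) = -556342/323067 - 1376793/2327 = -446090991965/751776909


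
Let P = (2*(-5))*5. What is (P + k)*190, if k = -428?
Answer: -90820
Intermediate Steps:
P = -50 (P = -10*5 = -50)
(P + k)*190 = (-50 - 428)*190 = -478*190 = -90820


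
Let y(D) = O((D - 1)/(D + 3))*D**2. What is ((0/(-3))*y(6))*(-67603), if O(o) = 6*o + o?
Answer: 0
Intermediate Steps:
O(o) = 7*o
y(D) = 7*D**2*(-1 + D)/(3 + D) (y(D) = (7*((D - 1)/(D + 3)))*D**2 = (7*((-1 + D)/(3 + D)))*D**2 = (7*(-1 + D)/(3 + D))*D**2 = 7*D**2*(-1 + D)/(3 + D))
((0/(-3))*y(6))*(-67603) = ((0/(-3))*(7*6**2*(-1 + 6)/(3 + 6)))*(-67603) = ((0*(-1/3))*(7*36*5/9))*(-67603) = (0*(7*36*(1/9)*5))*(-67603) = (0*140)*(-67603) = 0*(-67603) = 0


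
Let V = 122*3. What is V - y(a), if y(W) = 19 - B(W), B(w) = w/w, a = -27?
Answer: 348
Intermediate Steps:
B(w) = 1
y(W) = 18 (y(W) = 19 - 1*1 = 19 - 1 = 18)
V = 366
V - y(a) = 366 - 1*18 = 366 - 18 = 348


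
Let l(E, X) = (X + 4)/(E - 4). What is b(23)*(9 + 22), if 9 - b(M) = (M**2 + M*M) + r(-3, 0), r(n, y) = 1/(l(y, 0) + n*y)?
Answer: -32488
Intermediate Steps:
l(E, X) = (4 + X)/(-4 + E)
r(n, y) = 1/(4/(-4 + y) + n*y) (r(n, y) = 1/((4 + 0)/(-4 + y) + n*y) = 1/(4/(-4 + y) + n*y))
b(M) = 10 - 2*M**2 (b(M) = 9 - ((M**2 + M*M) + (-4 + 0)/(4 - 3*0*(-4 + 0))) = 9 - ((M**2 + M**2) - 4/(4 - 3*0*(-4))) = 9 - (2*M**2 - 4/(4 + 0)) = 9 - (2*M**2 - 4/4) = 9 - (2*M**2 + (1/4)*(-4)) = 9 - (2*M**2 - 1) = 9 - (-1 + 2*M**2) = 9 + (1 - 2*M**2) = 10 - 2*M**2)
b(23)*(9 + 22) = (10 - 2*23**2)*(9 + 22) = (10 - 2*529)*31 = (10 - 1058)*31 = -1048*31 = -32488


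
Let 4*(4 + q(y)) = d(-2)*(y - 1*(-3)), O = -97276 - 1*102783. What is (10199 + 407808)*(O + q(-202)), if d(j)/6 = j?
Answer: -83378184262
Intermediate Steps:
O = -200059 (O = -97276 - 102783 = -200059)
d(j) = 6*j
q(y) = -13 - 3*y (q(y) = -4 + ((6*(-2))*(y - 1*(-3)))/4 = -4 + (-12*(y + 3))/4 = -4 + (-12*(3 + y))/4 = -4 + (-36 - 12*y)/4 = -4 + (-9 - 3*y) = -13 - 3*y)
(10199 + 407808)*(O + q(-202)) = (10199 + 407808)*(-200059 + (-13 - 3*(-202))) = 418007*(-200059 + (-13 + 606)) = 418007*(-200059 + 593) = 418007*(-199466) = -83378184262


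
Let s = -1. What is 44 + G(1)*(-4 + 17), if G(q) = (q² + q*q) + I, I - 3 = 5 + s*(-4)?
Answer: 226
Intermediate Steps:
I = 12 (I = 3 + (5 - 1*(-4)) = 3 + (5 + 4) = 3 + 9 = 12)
G(q) = 12 + 2*q² (G(q) = (q² + q*q) + 12 = (q² + q²) + 12 = 2*q² + 12 = 12 + 2*q²)
44 + G(1)*(-4 + 17) = 44 + (12 + 2*1²)*(-4 + 17) = 44 + (12 + 2*1)*13 = 44 + (12 + 2)*13 = 44 + 14*13 = 44 + 182 = 226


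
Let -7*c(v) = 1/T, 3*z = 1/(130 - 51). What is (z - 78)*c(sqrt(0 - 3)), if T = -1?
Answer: -18485/1659 ≈ -11.142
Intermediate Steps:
z = 1/237 (z = 1/(3*(130 - 51)) = (1/3)/79 = (1/3)*(1/79) = 1/237 ≈ 0.0042194)
c(v) = 1/7 (c(v) = -1/7/(-1) = -1/7*(-1) = 1/7)
(z - 78)*c(sqrt(0 - 3)) = (1/237 - 78)*(1/7) = -18485/237*1/7 = -18485/1659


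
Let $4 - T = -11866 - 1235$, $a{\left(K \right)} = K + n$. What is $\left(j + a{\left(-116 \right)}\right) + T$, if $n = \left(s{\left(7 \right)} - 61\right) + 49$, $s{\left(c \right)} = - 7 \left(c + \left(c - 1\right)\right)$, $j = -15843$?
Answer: $-2957$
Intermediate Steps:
$s{\left(c \right)} = 7 - 14 c$ ($s{\left(c \right)} = - 7 \left(c + \left(c - 1\right)\right) = - 7 \left(c + \left(-1 + c\right)\right) = - 7 \left(-1 + 2 c\right) = 7 - 14 c$)
$n = -103$ ($n = \left(\left(7 - 98\right) - 61\right) + 49 = \left(-91 - 61\right) + 49 = -152 + 49 = -103$)
$a{\left(K \right)} = -103 + K$ ($a{\left(K \right)} = K - 103 = -103 + K$)
$T = 13105$ ($T = 4 - \left(-11866 - 1235\right) = 4 - -13101 = 4 + 13101 = 13105$)
$\left(j + a{\left(-116 \right)}\right) + T = \left(-15843 - 219\right) + 13105 = -16062 + 13105 = -2957$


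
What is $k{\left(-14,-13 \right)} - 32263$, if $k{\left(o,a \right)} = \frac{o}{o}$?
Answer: $-32262$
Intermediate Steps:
$k{\left(o,a \right)} = 1$
$k{\left(-14,-13 \right)} - 32263 = 1 - 32263 = -32262$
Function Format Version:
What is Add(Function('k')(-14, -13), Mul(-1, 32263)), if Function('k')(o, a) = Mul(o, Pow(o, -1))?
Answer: -32262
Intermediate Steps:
Function('k')(o, a) = 1
Add(Function('k')(-14, -13), Mul(-1, 32263)) = Add(1, Mul(-1, 32263)) = Add(1, -32263) = -32262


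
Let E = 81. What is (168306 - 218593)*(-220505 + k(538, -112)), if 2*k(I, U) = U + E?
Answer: 22178628767/2 ≈ 1.1089e+10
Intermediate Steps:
k(I, U) = 81/2 + U/2 (k(I, U) = (U + 81)/2 = (81 + U)/2 = 81/2 + U/2)
(168306 - 218593)*(-220505 + k(538, -112)) = (168306 - 218593)*(-220505 + (81/2 + (½)*(-112))) = -50287*(-220505 + (81/2 - 56)) = -50287*(-220505 - 31/2) = -50287*(-441041/2) = 22178628767/2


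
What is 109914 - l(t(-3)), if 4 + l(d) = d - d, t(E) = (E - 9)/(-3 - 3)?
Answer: 109918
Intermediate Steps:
t(E) = 3/2 - E/6 (t(E) = (-9 + E)/(-6) = (-9 + E)*(-1/6) = 3/2 - E/6)
l(d) = -4 (l(d) = -4 + (d - d) = -4 + 0 = -4)
109914 - l(t(-3)) = 109914 - 1*(-4) = 109914 + 4 = 109918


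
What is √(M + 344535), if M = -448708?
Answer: I*√104173 ≈ 322.76*I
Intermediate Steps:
√(M + 344535) = √(-448708 + 344535) = √(-104173) = I*√104173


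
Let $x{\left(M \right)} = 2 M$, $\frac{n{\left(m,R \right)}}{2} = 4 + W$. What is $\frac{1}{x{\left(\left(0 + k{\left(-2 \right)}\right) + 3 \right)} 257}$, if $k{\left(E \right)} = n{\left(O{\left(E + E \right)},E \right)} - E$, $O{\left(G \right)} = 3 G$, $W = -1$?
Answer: $\frac{1}{5654} \approx 0.00017687$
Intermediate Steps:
$n{\left(m,R \right)} = 6$ ($n{\left(m,R \right)} = 2 \left(4 - 1\right) = 2 \cdot 3 = 6$)
$k{\left(E \right)} = 6 - E$
$\frac{1}{x{\left(\left(0 + k{\left(-2 \right)}\right) + 3 \right)} 257} = \frac{1}{2 \left(\left(0 + \left(6 - -2\right)\right) + 3\right) 257} = \frac{1}{2 \left(\left(0 + \left(6 + 2\right)\right) + 3\right) 257} = \frac{1}{2 \left(\left(0 + 8\right) + 3\right) 257} = \frac{1}{2 \left(8 + 3\right) 257} = \frac{1}{2 \cdot 11 \cdot 257} = \frac{1}{22 \cdot 257} = \frac{1}{5654}$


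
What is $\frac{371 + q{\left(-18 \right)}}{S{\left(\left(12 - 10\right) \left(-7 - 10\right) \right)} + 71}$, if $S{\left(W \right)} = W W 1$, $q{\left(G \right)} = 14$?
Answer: $\frac{385}{1227} \approx 0.31377$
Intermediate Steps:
$S{\left(W \right)} = W^{2}$ ($S{\left(W \right)} = W W = W^{2}$)
$\frac{371 + q{\left(-18 \right)}}{S{\left(\left(12 - 10\right) \left(-7 - 10\right) \right)} + 71} = \frac{371 + 14}{\left(\left(12 - 10\right) \left(-7 - 10\right)\right)^{2} + 71} = \frac{385}{\left(2 \left(-17\right)\right)^{2} + 71} = \frac{385}{\left(-34\right)^{2} + 71} = \frac{385}{1156 + 71} = \frac{385}{1227}$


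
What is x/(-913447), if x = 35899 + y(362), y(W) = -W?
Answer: -35537/913447 ≈ -0.038904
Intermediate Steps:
x = 35537 (x = 35899 - 1*362 = 35899 - 362 = 35537)
x/(-913447) = 35537/(-913447) = 35537*(-1/913447) = -35537/913447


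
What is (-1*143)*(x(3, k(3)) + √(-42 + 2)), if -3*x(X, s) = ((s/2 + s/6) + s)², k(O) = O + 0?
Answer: 3575/3 - 286*I*√10 ≈ 1191.7 - 904.41*I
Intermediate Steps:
k(O) = O
x(X, s) = -25*s²/27 (x(X, s) = -((s/2 + s/6) + s)²/3 = -(2*s/3 + s)²/3 = -25*s²/9/3 = -25*s²/27)
(-1*143)*(x(3, k(3)) + √(-42 + 2)) = (-1*143)*(-25/27*3² + √(-42 + 2)) = -143*(-25/27*9 + √(-40)) = -143*(-25/3 + 2*I*√10) = 3575/3 - 286*I*√10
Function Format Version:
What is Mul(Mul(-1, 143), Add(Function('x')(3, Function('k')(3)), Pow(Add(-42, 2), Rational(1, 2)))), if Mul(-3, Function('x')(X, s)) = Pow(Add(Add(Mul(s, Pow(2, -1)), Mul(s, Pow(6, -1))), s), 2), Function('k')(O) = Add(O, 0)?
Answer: Add(Rational(3575, 3), Mul(-286, I, Pow(10, Rational(1, 2)))) ≈ Add(1191.7, Mul(-904.41, I))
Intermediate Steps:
Function('k')(O) = O
Function('x')(X, s) = Mul(Rational(-25, 27), Pow(s, 2)) (Function('x')(X, s) = Mul(Rational(-1, 3), Pow(Add(Add(Mul(s, Pow(2, -1)), Mul(s, Pow(6, -1))), s), 2)) = Mul(Rational(-1, 3), Pow(Add(Add(Mul(s, Rational(1, 2)), Mul(s, Rational(1, 6))), s), 2)) = Mul(Rational(-1, 3), Pow(Add(Add(Mul(Rational(1, 2), s), Mul(Rational(1, 6), s)), s), 2)) = Mul(Rational(-1, 3), Pow(Add(Mul(Rational(2, 3), s), s), 2)) = Mul(Rational(-1, 3), Pow(Mul(Rational(5, 3), s), 2)) = Mul(Rational(-1, 3), Mul(Rational(25, 9), Pow(s, 2))) = Mul(Rational(-25, 27), Pow(s, 2)))
Mul(Mul(-1, 143), Add(Function('x')(3, Function('k')(3)), Pow(Add(-42, 2), Rational(1, 2)))) = Mul(Mul(-1, 143), Add(Mul(Rational(-25, 27), Pow(3, 2)), Pow(Add(-42, 2), Rational(1, 2)))) = Mul(-143, Add(Mul(Rational(-25, 27), 9), Pow(-40, Rational(1, 2)))) = Mul(-143, Add(Rational(-25, 3), Mul(2, I, Pow(10, Rational(1, 2))))) = Add(Rational(3575, 3), Mul(-286, I, Pow(10, Rational(1, 2))))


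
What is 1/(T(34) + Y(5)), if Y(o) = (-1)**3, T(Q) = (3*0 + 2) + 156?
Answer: 1/157 ≈ 0.0063694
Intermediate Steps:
T(Q) = 158 (T(Q) = (0 + 2) + 156 = 2 + 156 = 158)
Y(o) = -1
1/(T(34) + Y(5)) = 1/(158 - 1) = 1/157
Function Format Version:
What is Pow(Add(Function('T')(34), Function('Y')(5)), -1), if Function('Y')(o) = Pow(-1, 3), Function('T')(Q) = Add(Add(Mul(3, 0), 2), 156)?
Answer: Rational(1, 157) ≈ 0.0063694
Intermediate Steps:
Function('T')(Q) = 158 (Function('T')(Q) = Add(Add(0, 2), 156) = Add(2, 156) = 158)
Function('Y')(o) = -1
Pow(Add(Function('T')(34), Function('Y')(5)), -1) = Pow(Add(158, -1), -1) = Pow(157, -1) = Rational(1, 157)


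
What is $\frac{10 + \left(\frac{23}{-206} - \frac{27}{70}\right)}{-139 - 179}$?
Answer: $- \frac{11419}{382130} \approx -0.029882$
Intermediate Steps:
$\frac{10 + \left(\frac{23}{-206} - \frac{27}{70}\right)}{-139 - 179} = \frac{10 + \left(23 \left(- \frac{1}{206}\right) - \frac{27}{70}\right)}{-318} = \left(10 - \frac{1793}{3605}\right) \left(- \frac{1}{318}\right) = \frac{34257}{3605} \left(- \frac{1}{318}\right) = - \frac{11419}{382130}$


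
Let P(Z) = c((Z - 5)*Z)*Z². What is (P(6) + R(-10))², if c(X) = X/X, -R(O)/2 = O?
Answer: 3136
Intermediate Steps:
R(O) = -2*O
c(X) = 1
P(Z) = Z² (P(Z) = 1*Z² = Z²)
(P(6) + R(-10))² = (6² - 2*(-10))² = (36 + 20)² = 56² = 3136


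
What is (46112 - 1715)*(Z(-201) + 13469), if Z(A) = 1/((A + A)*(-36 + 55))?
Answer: 1522465194579/2546 ≈ 5.9798e+8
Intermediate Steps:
Z(A) = 1/(38*A) (Z(A) = 1/((2*A)*19) = 1/(38*A))
(46112 - 1715)*(Z(-201) + 13469) = (46112 - 1715)*((1/38)/(-201) + 13469) = 44397*((1/38)*(-1/201) + 13469) = 44397*(-1/7638 + 13469) = 44397*(102876221/7638) = 1522465194579/2546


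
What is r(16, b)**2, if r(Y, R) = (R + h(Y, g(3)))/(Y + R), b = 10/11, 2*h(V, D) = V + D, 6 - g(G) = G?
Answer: 52441/138384 ≈ 0.37895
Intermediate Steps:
g(G) = 6 - G
h(V, D) = D/2 + V/2 (h(V, D) = (V + D)/2 = (D + V)/2 = D/2 + V/2)
b = 10/11 (b = 10*(1/11) = 10/11 ≈ 0.90909)
r(Y, R) = (3/2 + R + Y/2)/(R + Y) (r(Y, R) = (R + ((6 - 1*3)/2 + Y/2))/(Y + R) = (R + ((6 - 3)/2 + Y/2))/(R + Y) = (R + ((1/2)*3 + Y/2))/(R + Y) = (R + (3/2 + Y/2))/(R + Y) = (3/2 + R + Y/2)/(R + Y))
r(16, b)**2 = ((3/2 + 10/11 + (1/2)*16)/(10/11 + 16))**2 = ((3/2 + 10/11 + 8)/(186/11))**2 = ((11/186)*(229/22))**2 = (229/372)**2 = 52441/138384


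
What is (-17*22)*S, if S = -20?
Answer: 7480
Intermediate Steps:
(-17*22)*S = -17*22*(-20) = -374*(-20) = 7480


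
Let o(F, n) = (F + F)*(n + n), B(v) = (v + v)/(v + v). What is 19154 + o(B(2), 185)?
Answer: 19894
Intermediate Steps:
B(v) = 1 (B(v) = (2*v)/((2*v)) = (2*v)*(1/(2*v)) = 1)
o(F, n) = 4*F*n (o(F, n) = (2*F)*(2*n) = 4*F*n)
19154 + o(B(2), 185) = 19154 + 4*1*185 = 19154 + 740 = 19894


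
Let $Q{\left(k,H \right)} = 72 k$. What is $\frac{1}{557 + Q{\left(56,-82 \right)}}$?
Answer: $\frac{1}{4589} \approx 0.00021791$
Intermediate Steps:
$\frac{1}{557 + Q{\left(56,-82 \right)}} = \frac{1}{557 + 72 \cdot 56} = \frac{1}{557 + 4032} = \frac{1}{4589}$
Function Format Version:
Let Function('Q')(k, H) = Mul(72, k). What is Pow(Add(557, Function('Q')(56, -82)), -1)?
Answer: Rational(1, 4589) ≈ 0.00021791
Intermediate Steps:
Pow(Add(557, Function('Q')(56, -82)), -1) = Pow(Add(557, Mul(72, 56)), -1) = Pow(Add(557, 4032), -1) = Pow(4589, -1) = Rational(1, 4589)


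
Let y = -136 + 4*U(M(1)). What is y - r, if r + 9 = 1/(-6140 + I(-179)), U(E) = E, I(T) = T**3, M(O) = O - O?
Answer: -729167832/5741479 ≈ -127.00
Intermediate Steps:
M(O) = 0
y = -136 (y = -136 + 4*0 = -136 + 0 = -136)
r = -51673312/5741479 (r = -9 + 1/(-6140 + (-179)**3) = -9 + 1/(-6140 - 5735339) = -9 + 1/(-5741479) = -9 - 1/5741479 = -51673312/5741479 ≈ -9.0000)
y - r = -136 - 1*(-51673312/5741479) = -136 + 51673312/5741479 = -729167832/5741479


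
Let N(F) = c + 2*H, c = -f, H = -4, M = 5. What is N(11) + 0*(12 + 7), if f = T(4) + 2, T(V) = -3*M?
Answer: 5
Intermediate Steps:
T(V) = -15 (T(V) = -3*5 = -15)
f = -13 (f = -15 + 2 = -13)
c = 13 (c = -1*(-13) = 13)
N(F) = 5 (N(F) = 13 + 2*(-4) = 13 - 8 = 5)
N(11) + 0*(12 + 7) = 5 + 0*(12 + 7) = 5 + 0*19 = 5 + 0 = 5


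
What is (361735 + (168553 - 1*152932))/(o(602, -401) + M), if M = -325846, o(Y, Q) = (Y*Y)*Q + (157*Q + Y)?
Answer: -377356/145712205 ≈ -0.0025897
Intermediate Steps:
o(Y, Q) = Y + 157*Q + Q*Y**2 (o(Y, Q) = Y**2*Q + (Y + 157*Q) = Q*Y**2 + (Y + 157*Q) = Y + 157*Q + Q*Y**2)
(361735 + (168553 - 1*152932))/(o(602, -401) + M) = (361735 + (168553 - 1*152932))/((602 + 157*(-401) - 401*602**2) - 325846) = (361735 + (168553 - 152932))/((602 - 62957 - 401*362404) - 325846) = (361735 + 15621)/((602 - 62957 - 145324004) - 325846) = 377356/(-145386359 - 325846) = 377356/(-145712205) = 377356*(-1/145712205) = -377356/145712205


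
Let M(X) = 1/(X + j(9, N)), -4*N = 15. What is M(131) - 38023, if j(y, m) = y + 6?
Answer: -5551357/146 ≈ -38023.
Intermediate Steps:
N = -15/4 (N = -¼*15 = -15/4 ≈ -3.7500)
j(y, m) = 6 + y
M(X) = 1/(15 + X) (M(X) = 1/(X + (6 + 9)) = 1/(X + 15) = 1/(15 + X))
M(131) - 38023 = 1/(15 + 131) - 38023 = 1/146 - 38023 = -5551357/146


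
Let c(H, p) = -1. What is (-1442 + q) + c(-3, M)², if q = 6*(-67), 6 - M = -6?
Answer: -1843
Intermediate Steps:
M = 12 (M = 6 - 1*(-6) = 6 + 6 = 12)
q = -402
(-1442 + q) + c(-3, M)² = (-1442 - 402) + (-1)² = -1844 + 1 = -1843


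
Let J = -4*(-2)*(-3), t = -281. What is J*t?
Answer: 6744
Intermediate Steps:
J = -24 (J = 8*(-3) = -24)
J*t = -24*(-281) = 6744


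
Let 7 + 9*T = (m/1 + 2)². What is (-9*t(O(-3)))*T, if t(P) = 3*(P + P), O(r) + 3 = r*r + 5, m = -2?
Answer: 462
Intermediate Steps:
T = -7/9 (T = -7/9 + (-2/1 + 2)²/9 = -7/9 + (-2*1 + 2)²/9 = -7/9 + (-2 + 2)²/9 = -7/9 + (⅑)*0² = -7/9 + (⅑)*0 = -7/9 + 0 = -7/9 ≈ -0.77778)
O(r) = 2 + r² (O(r) = -3 + (r*r + 5) = -3 + (r² + 5) = -3 + (5 + r²) = 2 + r²)
t(P) = 6*P (t(P) = 3*(2*P) = 6*P)
(-9*t(O(-3)))*T = -54*(2 + (-3)²)*(-7/9) = -54*(2 + 9)*(-7/9) = -54*11*(-7/9) = -9*66*(-7/9) = -594*(-7/9) = 462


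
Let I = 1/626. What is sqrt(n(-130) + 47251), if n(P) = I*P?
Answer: sqrt(4629112874)/313 ≈ 217.37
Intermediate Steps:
I = 1/626 ≈ 0.0015974
n(P) = P/626
sqrt(n(-130) + 47251) = sqrt((1/626)*(-130) + 47251) = sqrt(-65/313 + 47251) = sqrt(14789498/313) = sqrt(4629112874)/313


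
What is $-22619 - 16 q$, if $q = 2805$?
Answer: $-67499$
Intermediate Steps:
$-22619 - 16 q = -22619 - 44880 = -67499$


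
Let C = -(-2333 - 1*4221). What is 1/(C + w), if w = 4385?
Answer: 1/10939 ≈ 9.1416e-5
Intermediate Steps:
C = 6554 (C = -(-2333 - 4221) = -1*(-6554) = 6554)
1/(C + w) = 1/(6554 + 4385) = 1/10939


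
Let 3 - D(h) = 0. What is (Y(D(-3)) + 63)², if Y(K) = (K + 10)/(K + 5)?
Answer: 267289/64 ≈ 4176.4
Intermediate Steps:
D(h) = 3 (D(h) = 3 - 1*0 = 3 + 0 = 3)
Y(K) = (10 + K)/(5 + K)
(Y(D(-3)) + 63)² = ((10 + 3)/(5 + 3) + 63)² = (13/8 + 63)² = (517/8)² = 267289/64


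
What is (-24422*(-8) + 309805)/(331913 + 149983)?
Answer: 505181/481896 ≈ 1.0483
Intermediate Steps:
(-24422*(-8) + 309805)/(331913 + 149983) = (195376 + 309805)/481896 = 505181*(1/481896) = 505181/481896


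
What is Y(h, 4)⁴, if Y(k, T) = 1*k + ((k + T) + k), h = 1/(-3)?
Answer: 81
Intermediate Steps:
h = -⅓ ≈ -0.33333
Y(k, T) = T + 3*k (Y(k, T) = k + ((T + k) + k) = k + (T + 2*k) = T + 3*k)
Y(h, 4)⁴ = (4 + 3*(-⅓))⁴ = (4 - 1)⁴ = 3⁴ = 81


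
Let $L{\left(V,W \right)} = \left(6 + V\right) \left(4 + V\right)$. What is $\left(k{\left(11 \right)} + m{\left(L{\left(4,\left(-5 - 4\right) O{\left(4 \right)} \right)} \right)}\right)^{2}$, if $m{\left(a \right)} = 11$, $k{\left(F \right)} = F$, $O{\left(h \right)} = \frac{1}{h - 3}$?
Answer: $484$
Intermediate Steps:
$O{\left(h \right)} = \frac{1}{-3 + h}$
$L{\left(V,W \right)} = \left(4 + V\right) \left(6 + V\right)$
$\left(k{\left(11 \right)} + m{\left(L{\left(4,\left(-5 - 4\right) O{\left(4 \right)} \right)} \right)}\right)^{2} = \left(11 + 11\right)^{2} = 22^{2} = 484$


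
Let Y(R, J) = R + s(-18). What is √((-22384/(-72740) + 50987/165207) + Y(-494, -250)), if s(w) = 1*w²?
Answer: I*√1528815175193229425985/3004289295 ≈ 13.015*I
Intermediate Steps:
s(w) = w²
Y(R, J) = 324 + R (Y(R, J) = R + (-18)² = R + 324 = 324 + R)
√((-22384/(-72740) + 50987/165207) + Y(-494, -250)) = √((-22384/(-72740) + 50987/165207) + (324 - 494)) = √((-22384*(-1/72740) + 50987*(1/165207)) - 170) = √((5596/18185 + 50987/165207) - 170) = √(1851696967/3004289295 - 170) = √(-508877483183/3004289295) = I*√1528815175193229425985/3004289295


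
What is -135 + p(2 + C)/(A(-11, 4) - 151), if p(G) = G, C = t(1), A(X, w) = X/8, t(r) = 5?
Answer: -164621/1219 ≈ -135.05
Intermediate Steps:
A(X, w) = X/8 (A(X, w) = X*(⅛) = X/8)
C = 5
-135 + p(2 + C)/(A(-11, 4) - 151) = -135 + (2 + 5)/((⅛)*(-11) - 151) = -135 + 7/(-11/8 - 151) = -135 + 7/(-1219/8) = -135 - 8/1219*7 = -135 - 56/1219 = -164621/1219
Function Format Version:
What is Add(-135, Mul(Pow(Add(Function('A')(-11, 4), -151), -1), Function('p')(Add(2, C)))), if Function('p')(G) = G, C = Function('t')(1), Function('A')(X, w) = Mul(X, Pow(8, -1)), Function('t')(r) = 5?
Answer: Rational(-164621, 1219) ≈ -135.05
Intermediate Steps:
Function('A')(X, w) = Mul(Rational(1, 8), X) (Function('A')(X, w) = Mul(X, Rational(1, 8)) = Mul(Rational(1, 8), X))
C = 5
Add(-135, Mul(Pow(Add(Function('A')(-11, 4), -151), -1), Function('p')(Add(2, C)))) = Add(-135, Mul(Pow(Add(Mul(Rational(1, 8), -11), -151), -1), Add(2, 5))) = Add(-135, Mul(Pow(Add(Rational(-11, 8), -151), -1), 7)) = Add(-135, Mul(Pow(Rational(-1219, 8), -1), 7)) = Add(-135, Mul(Rational(-8, 1219), 7)) = Add(-135, Rational(-56, 1219)) = Rational(-164621, 1219)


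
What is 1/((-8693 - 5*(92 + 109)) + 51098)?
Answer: 1/41400 ≈ 2.4155e-5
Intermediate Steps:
1/((-8693 - 5*(92 + 109)) + 51098) = 1/((-8693 - 5*201) + 51098) = 1/((-8693 - 1005) + 51098) = 1/(-9698 + 51098) = 1/41400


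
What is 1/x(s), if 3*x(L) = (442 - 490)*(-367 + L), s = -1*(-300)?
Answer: 1/1072 ≈ 0.00093284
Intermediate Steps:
s = 300
x(L) = 5872 - 16*L (x(L) = ((442 - 490)*(-367 + L))/3 = (-48*(-367 + L))/3 = (17616 - 48*L)/3 = 5872 - 16*L)
1/x(s) = 1/(5872 - 16*300) = 1/(5872 - 4800) = 1/1072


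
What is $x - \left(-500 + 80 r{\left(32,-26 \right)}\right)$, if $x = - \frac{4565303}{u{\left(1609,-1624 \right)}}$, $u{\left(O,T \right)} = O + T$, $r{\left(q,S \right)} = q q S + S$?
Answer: $\frac{36552803}{15} \approx 2.4369 \cdot 10^{6}$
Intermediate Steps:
$r{\left(q,S \right)} = S + S q^{2}$ ($r{\left(q,S \right)} = q^{2} S + S = S q^{2} + S = S + S q^{2}$)
$x = \frac{4565303}{15}$ ($x = - \frac{4565303}{1609 - 1624} = - \frac{4565303}{-15} = \left(-4565303\right) \left(- \frac{1}{15}\right) = \frac{4565303}{15} \approx 3.0435 \cdot 10^{5}$)
$x - \left(-500 + 80 r{\left(32,-26 \right)}\right) = \frac{4565303}{15} - \left(-500 + 80 \left(- 26 \left(1 + 32^{2}\right)\right)\right) = \frac{4565303}{15} - \left(-500 + 80 \left(- 26 \left(1 + 1024\right)\right)\right) = \frac{4565303}{15} - \left(-500 + 80 \left(\left(-26\right) 1025\right)\right) = \frac{4565303}{15} + \left(\left(-80\right) \left(-26650\right) + 500\right) = \frac{4565303}{15} + \left(2132000 + 500\right) = \frac{4565303}{15} + 2132500 = \frac{36552803}{15}$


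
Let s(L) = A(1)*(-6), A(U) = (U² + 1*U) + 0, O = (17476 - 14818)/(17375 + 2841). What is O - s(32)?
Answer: 122625/10108 ≈ 12.131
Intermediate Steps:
O = 1329/10108 (O = 2658/20216 = 2658*(1/20216) = 1329/10108 ≈ 0.13148)
A(U) = U + U² (A(U) = (U² + U) + 0 = (U + U²) + 0 = U + U²)
s(L) = -12 (s(L) = (1*(1 + 1))*(-6) = (1*2)*(-6) = 2*(-6) = -12)
O - s(32) = 1329/10108 - 1*(-12) = 1329/10108 + 12 = 122625/10108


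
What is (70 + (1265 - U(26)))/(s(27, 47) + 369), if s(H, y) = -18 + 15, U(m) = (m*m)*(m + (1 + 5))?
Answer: -20297/366 ≈ -55.456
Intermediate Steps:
U(m) = m²*(6 + m) (U(m) = m²*(m + 6) = m²*(6 + m))
s(H, y) = -3
(70 + (1265 - U(26)))/(s(27, 47) + 369) = (70 + (1265 - 26²*(6 + 26)))/(-3 + 369) = (70 + (1265 - 676*32))/366 = (70 + (1265 - 1*21632))*(1/366) = (70 + (1265 - 21632))*(1/366) = (70 - 20367)*(1/366) = -20297*1/366 = -20297/366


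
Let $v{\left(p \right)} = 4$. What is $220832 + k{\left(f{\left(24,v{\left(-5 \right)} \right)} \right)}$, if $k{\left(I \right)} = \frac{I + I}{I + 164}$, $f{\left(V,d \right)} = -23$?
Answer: $\frac{31137266}{141} \approx 2.2083 \cdot 10^{5}$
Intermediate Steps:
$k{\left(I \right)} = \frac{2 I}{164 + I}$
$220832 + k{\left(f{\left(24,v{\left(-5 \right)} \right)} \right)} = 220832 + 2 \left(-23\right) \frac{1}{164 - 23} = 220832 + 2 \left(-23\right) \frac{1}{141} = 220832 - \frac{46}{141} = \frac{31137266}{141}$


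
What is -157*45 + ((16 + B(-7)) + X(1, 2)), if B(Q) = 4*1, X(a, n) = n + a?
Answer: -7042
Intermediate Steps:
X(a, n) = a + n
B(Q) = 4
-157*45 + ((16 + B(-7)) + X(1, 2)) = -157*45 + ((16 + 4) + (1 + 2)) = -7065 + (20 + 3) = -7065 + 23 = -7042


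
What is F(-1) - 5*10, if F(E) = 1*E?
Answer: -51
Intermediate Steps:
F(E) = E
F(-1) - 5*10 = -1 - 5*10 = -1 - 50 = -51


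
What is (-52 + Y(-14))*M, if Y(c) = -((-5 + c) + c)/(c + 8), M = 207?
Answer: -23805/2 ≈ -11903.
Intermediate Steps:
Y(c) = -(-5 + 2*c)/(8 + c)
(-52 + Y(-14))*M = (-52 + (5 - 2*(-14))/(8 - 14))*207 = (-52 + (5 + 28)/(-6))*207 = (-52 - ⅙*33)*207 = (-52 - 11/2)*207 = -115/2*207 = -23805/2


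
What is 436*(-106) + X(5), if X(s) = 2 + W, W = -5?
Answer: -46219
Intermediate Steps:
X(s) = -3 (X(s) = 2 - 5 = -3)
436*(-106) + X(5) = 436*(-106) - 3 = -46216 - 3 = -46219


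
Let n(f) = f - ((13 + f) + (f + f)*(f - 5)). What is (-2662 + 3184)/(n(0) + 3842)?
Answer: 522/3829 ≈ 0.13633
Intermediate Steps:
n(f) = -13 - 2*f*(-5 + f) (n(f) = f - ((13 + f) + (2*f)*(-5 + f)) = f - ((13 + f) + 2*f*(-5 + f)) = f - (13 + f + 2*f*(-5 + f)) = f + (-13 - f - 2*f*(-5 + f)) = -13 - 2*f*(-5 + f))
(-2662 + 3184)/(n(0) + 3842) = (-2662 + 3184)/((-13 - 2*0² + 10*0) + 3842) = 522/((-13 - 2*0 + 0) + 3842) = 522/((-13 + 0 + 0) + 3842) = 522/(-13 + 3842) = 522/3829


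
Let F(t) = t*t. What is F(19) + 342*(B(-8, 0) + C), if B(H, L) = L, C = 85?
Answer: 29431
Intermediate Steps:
F(t) = t²
F(19) + 342*(B(-8, 0) + C) = 19² + 342*(0 + 85) = 361 + 342*85 = 361 + 29070 = 29431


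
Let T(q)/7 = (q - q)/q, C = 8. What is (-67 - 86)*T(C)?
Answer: 0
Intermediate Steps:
T(q) = 0 (T(q) = 7*((q - q)/q) = 7*(0/q) = 7*0 = 0)
(-67 - 86)*T(C) = (-67 - 86)*0 = -153*0 = 0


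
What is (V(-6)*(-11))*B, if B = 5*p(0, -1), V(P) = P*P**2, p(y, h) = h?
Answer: -11880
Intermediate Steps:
V(P) = P**3
B = -5 (B = 5*(-1) = -5)
(V(-6)*(-11))*B = ((-6)**3*(-11))*(-5) = -216*(-11)*(-5) = 2376*(-5) = -11880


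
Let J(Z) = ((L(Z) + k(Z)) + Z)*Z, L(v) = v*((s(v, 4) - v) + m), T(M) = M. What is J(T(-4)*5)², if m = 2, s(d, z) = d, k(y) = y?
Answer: 2560000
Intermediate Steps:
L(v) = 2*v (L(v) = v*((v - v) + 2) = v*(0 + 2) = v*2 = 2*v)
J(Z) = 4*Z² (J(Z) = ((2*Z + Z) + Z)*Z = (3*Z + Z)*Z = (4*Z)*Z = 4*Z²)
J(T(-4)*5)² = (4*(-4*5)²)² = (4*(-20)²)² = (4*400)² = 1600² = 2560000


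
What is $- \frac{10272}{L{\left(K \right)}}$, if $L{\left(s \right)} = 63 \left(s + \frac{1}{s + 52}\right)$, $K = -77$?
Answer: $\frac{400}{189} \approx 2.1164$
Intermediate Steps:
$L{\left(s \right)} = 63 s + \frac{63}{52 + s}$ ($L{\left(s \right)} = 63 \left(s + \frac{1}{52 + s}\right) = 63 s + \frac{63}{52 + s}$)
$- \frac{10272}{L{\left(K \right)}} = - \frac{10272}{63 \frac{1}{52 - 77} \left(1 + \left(-77\right)^{2} + 52 \left(-77\right)\right)} = - \frac{10272}{63 \frac{1}{-25} \left(1 + 5929 - 4004\right)} = - \frac{10272}{63 \left(- \frac{1}{25}\right) 1926} = - \frac{10272}{- \frac{121338}{25}} = \left(-10272\right) \left(- \frac{25}{121338}\right) = \frac{400}{189}$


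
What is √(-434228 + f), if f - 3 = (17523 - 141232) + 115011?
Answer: I*√442923 ≈ 665.52*I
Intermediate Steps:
f = -8695 (f = 3 + ((17523 - 141232) + 115011) = 3 + (-123709 + 115011) = 3 - 8698 = -8695)
√(-434228 + f) = √(-434228 - 8695) = √(-442923) = I*√442923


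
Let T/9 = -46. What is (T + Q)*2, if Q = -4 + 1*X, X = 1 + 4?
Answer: -826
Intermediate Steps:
T = -414 (T = 9*(-46) = -414)
X = 5
Q = 1 (Q = -4 + 1*5 = -4 + 5 = 1)
(T + Q)*2 = (-414 + 1)*2 = -413*2 = -826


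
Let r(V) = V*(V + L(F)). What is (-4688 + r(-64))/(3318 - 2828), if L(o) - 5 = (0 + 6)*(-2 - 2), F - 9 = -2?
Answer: 312/245 ≈ 1.2735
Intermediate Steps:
F = 7 (F = 9 - 2 = 7)
L(o) = -19 (L(o) = 5 + (0 + 6)*(-2 - 2) = 5 + 6*(-4) = 5 - 24 = -19)
r(V) = V*(-19 + V) (r(V) = V*(V - 19) = V*(-19 + V))
(-4688 + r(-64))/(3318 - 2828) = (-4688 - 64*(-19 - 64))/(3318 - 2828) = (-4688 - 64*(-83))/490 = (-4688 + 5312)*(1/490) = 624*(1/490) = 312/245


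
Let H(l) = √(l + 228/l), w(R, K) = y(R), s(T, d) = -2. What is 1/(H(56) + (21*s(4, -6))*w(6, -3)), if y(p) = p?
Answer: -3528/888215 - 29*√14/888215 ≈ -0.0040942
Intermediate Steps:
w(R, K) = R
1/(H(56) + (21*s(4, -6))*w(6, -3)) = 1/(√(56 + 228/56) + (21*(-2))*6) = 1/(√(56 + 228*(1/56)) - 42*6) = 1/(√(56 + 57/14) - 252) = 1/(√(841/14) - 252) = 1/(29*√14/14 - 252) = 1/(-252 + 29*√14/14)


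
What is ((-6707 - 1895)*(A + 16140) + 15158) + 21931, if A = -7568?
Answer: -73699255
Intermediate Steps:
((-6707 - 1895)*(A + 16140) + 15158) + 21931 = ((-6707 - 1895)*(-7568 + 16140) + 15158) + 21931 = (-8602*8572 + 15158) + 21931 = (-73736344 + 15158) + 21931 = -73721186 + 21931 = -73699255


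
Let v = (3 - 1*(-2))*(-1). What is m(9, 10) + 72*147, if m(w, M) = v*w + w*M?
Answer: 10629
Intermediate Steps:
v = -5 (v = (3 + 2)*(-1) = 5*(-1) = -5)
m(w, M) = -5*w + M*w (m(w, M) = -5*w + w*M = -5*w + M*w)
m(9, 10) + 72*147 = 9*(-5 + 10) + 72*147 = 9*5 + 10584 = 45 + 10584 = 10629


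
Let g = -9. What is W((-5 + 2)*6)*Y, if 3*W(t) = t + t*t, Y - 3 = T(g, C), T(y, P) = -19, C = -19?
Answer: -1632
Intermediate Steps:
Y = -16 (Y = 3 - 19 = -16)
W(t) = t/3 + t²/3 (W(t) = (t + t*t)/3 = (t + t²)/3 = t/3 + t²/3)
W((-5 + 2)*6)*Y = (((-5 + 2)*6)*(1 + (-5 + 2)*6)/3)*(-16) = ((-3*6)*(1 - 3*6)/3)*(-16) = ((⅓)*(-18)*(1 - 18))*(-16) = ((⅓)*(-18)*(-17))*(-16) = 102*(-16) = -1632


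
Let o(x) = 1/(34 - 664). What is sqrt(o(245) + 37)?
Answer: sqrt(1631630)/210 ≈ 6.0826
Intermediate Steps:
o(x) = -1/630 (o(x) = 1/(-630) = -1/630)
sqrt(o(245) + 37) = sqrt(-1/630 + 37) = sqrt(23309/630) = sqrt(1631630)/210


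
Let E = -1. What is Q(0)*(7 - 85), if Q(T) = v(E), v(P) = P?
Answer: 78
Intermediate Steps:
Q(T) = -1
Q(0)*(7 - 85) = -(7 - 85) = -1*(-78) = 78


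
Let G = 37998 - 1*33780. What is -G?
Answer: -4218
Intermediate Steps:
G = 4218 (G = 37998 - 33780 = 4218)
-G = -1*4218 = -4218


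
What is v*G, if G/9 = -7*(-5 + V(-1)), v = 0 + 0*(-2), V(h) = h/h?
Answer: 0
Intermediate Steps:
V(h) = 1
v = 0 (v = 0 + 0 = 0)
G = 252 (G = 9*(-7*(-5 + 1)) = 9*(-7*(-4)) = 9*28 = 252)
v*G = 0*252 = 0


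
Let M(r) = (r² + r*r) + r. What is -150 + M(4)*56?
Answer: 1866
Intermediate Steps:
M(r) = r + 2*r² (M(r) = (r² + r²) + r = 2*r² + r = r + 2*r²)
-150 + M(4)*56 = -150 + (4*(1 + 2*4))*56 = -150 + (4*(1 + 8))*56 = -150 + (4*9)*56 = -150 + 36*56 = -150 + 2016 = 1866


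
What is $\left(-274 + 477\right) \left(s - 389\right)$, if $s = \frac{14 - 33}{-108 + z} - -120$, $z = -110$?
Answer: $- \frac{11900469}{218} \approx -54589.0$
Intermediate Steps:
$s = \frac{26179}{218}$ ($s = \frac{14 - 33}{-108 - 110} - -120 = - \frac{19}{-218} + 120 = \left(-19\right) \left(- \frac{1}{218}\right) + 120 = \frac{19}{218} + 120 = \frac{26179}{218} \approx 120.09$)
$\left(-274 + 477\right) \left(s - 389\right) = \left(-274 + 477\right) \left(\frac{26179}{218} - 389\right) = 203 \left(- \frac{58623}{218}\right) = - \frac{11900469}{218}$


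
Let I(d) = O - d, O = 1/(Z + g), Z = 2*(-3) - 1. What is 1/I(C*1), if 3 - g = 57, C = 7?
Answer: -61/428 ≈ -0.14252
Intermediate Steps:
g = -54 (g = 3 - 1*57 = 3 - 57 = -54)
Z = -7 (Z = -6 - 1 = -7)
O = -1/61 (O = 1/(-7 - 54) = 1/(-61) = -1/61 ≈ -0.016393)
I(d) = -1/61 - d
1/I(C*1) = 1/(-1/61 - 7) = 1/(-428/61) = -61/428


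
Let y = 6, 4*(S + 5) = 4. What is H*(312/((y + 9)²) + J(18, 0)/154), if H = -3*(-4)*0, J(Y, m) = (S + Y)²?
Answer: 0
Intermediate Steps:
S = -4 (S = -5 + (¼)*4 = -5 + 1 = -4)
J(Y, m) = (-4 + Y)²
H = 0 (H = 12*0 = 0)
H*(312/((y + 9)²) + J(18, 0)/154) = 0*(312/((6 + 9)²) + (-4 + 18)²/154) = 0*(312/(15²) + 14²*(1/154)) = 0*(312/225 + 196*(1/154)) = 0*(312*(1/225) + 14/11) = 0*(104/75 + 14/11) = 0*(2194/825) = 0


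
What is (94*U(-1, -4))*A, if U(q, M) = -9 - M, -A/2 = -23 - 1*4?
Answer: -25380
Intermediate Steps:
A = 54 (A = -2*(-23 - 1*4) = -2*(-23 - 4) = -2*(-27) = 54)
(94*U(-1, -4))*A = (94*(-9 - 1*(-4)))*54 = (94*(-9 + 4))*54 = (94*(-5))*54 = -470*54 = -25380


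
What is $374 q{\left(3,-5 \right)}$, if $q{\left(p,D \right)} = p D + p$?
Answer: $-4488$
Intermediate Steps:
$q{\left(p,D \right)} = p + D p$ ($q{\left(p,D \right)} = D p + p = p + D p$)
$374 q{\left(3,-5 \right)} = 374 \cdot 3 \left(1 - 5\right) = 374 \cdot 3 \left(-4\right) = 374 \left(-12\right) = -4488$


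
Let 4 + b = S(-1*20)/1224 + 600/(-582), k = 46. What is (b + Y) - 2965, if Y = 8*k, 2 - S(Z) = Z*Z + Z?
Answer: -17165033/6596 ≈ -2602.3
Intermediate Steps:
S(Z) = 2 - Z - Z**2 (S(Z) = 2 - (Z*Z + Z) = 2 - (Z**2 + Z) = 2 - (Z + Z**2) = 2 + (-Z - Z**2) = 2 - Z - Z**2)
b = -35221/6596 (b = -4 + ((2 - (-1)*20 - (-1*20)**2)/1224 + 600/(-582)) = -4 + ((2 - 1*(-20) - 1*(-20)**2)*(1/1224) + 600*(-1/582)) = -4 + ((2 + 20 - 1*400)*(1/1224) - 100/97) = -4 + ((2 + 20 - 400)*(1/1224) - 100/97) = -4 + (-378*1/1224 - 100/97) = -4 + (-21/68 - 100/97) = -4 - 8837/6596 = -35221/6596 ≈ -5.3398)
Y = 368 (Y = 8*46 = 368)
(b + Y) - 2965 = (-35221/6596 + 368) - 2965 = 2392107/6596 - 2965 = -17165033/6596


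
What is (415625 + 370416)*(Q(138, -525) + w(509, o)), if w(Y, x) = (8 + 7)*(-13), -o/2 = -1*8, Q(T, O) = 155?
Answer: -31441640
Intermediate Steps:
o = 16 (o = -(-2)*8 = -2*(-8) = 16)
w(Y, x) = -195 (w(Y, x) = 15*(-13) = -195)
(415625 + 370416)*(Q(138, -525) + w(509, o)) = (415625 + 370416)*(155 - 195) = 786041*(-40) = -31441640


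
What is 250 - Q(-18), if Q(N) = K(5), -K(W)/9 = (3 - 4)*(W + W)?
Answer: 160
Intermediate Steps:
K(W) = 18*W (K(W) = -9*(3 - 4)*(W + W) = -(-9)*2*W = -(-18)*W = 18*W)
Q(N) = 90 (Q(N) = 18*5 = 90)
250 - Q(-18) = 250 - 1*90 = 250 - 90 = 160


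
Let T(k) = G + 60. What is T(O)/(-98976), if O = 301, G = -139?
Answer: 79/98976 ≈ 0.00079817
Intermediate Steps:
T(k) = -79 (T(k) = -139 + 60 = -79)
T(O)/(-98976) = -79/(-98976) = -79*(-1/98976) = 79/98976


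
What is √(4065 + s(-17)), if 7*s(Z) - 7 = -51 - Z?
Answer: 2*√49749/7 ≈ 63.727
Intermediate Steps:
s(Z) = -44/7 - Z/7 (s(Z) = 1 + (-51 - Z)/7 = 1 + (-51/7 - Z/7) = -44/7 - Z/7)
√(4065 + s(-17)) = √(4065 + (-44/7 - ⅐*(-17))) = √(4065 + (-44/7 + 17/7)) = √(4065 - 27/7) = √(28428/7) = 2*√49749/7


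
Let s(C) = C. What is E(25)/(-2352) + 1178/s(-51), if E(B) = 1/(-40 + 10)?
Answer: -27706543/1199520 ≈ -23.098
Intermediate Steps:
E(B) = -1/30 (E(B) = 1/(-30) = -1/30)
E(25)/(-2352) + 1178/s(-51) = -1/30/(-2352) + 1178/(-51) = -1/30*(-1/2352) + 1178*(-1/51) = 1/70560 - 1178/51 = -27706543/1199520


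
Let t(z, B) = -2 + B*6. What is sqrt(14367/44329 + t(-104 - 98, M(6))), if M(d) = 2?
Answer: sqrt(20287477153)/44329 ≈ 3.2131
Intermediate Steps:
t(z, B) = -2 + 6*B
sqrt(14367/44329 + t(-104 - 98, M(6))) = sqrt(14367/44329 + (-2 + 6*2)) = sqrt(14367*(1/44329) + (-2 + 12)) = sqrt(14367/44329 + 10) = sqrt(457657/44329) = sqrt(20287477153)/44329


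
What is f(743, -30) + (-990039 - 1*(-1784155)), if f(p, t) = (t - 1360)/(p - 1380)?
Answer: 505853282/637 ≈ 7.9412e+5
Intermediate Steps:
f(p, t) = (-1360 + t)/(-1380 + p)
f(743, -30) + (-990039 - 1*(-1784155)) = (-1360 - 30)/(-1380 + 743) + (-990039 - 1*(-1784155)) = -1390/(-637) + (-990039 + 1784155) = -1/637*(-1390) + 794116 = 1390/637 + 794116 = 505853282/637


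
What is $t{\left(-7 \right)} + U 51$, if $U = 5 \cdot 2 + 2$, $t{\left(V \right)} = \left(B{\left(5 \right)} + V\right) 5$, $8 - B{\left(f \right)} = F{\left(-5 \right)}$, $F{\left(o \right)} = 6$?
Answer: $587$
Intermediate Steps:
$B{\left(f \right)} = 2$ ($B{\left(f \right)} = 8 - 6 = 2$)
$t{\left(V \right)} = 10 + 5 V$ ($t{\left(V \right)} = \left(2 + V\right) 5 = 10 + 5 V$)
$U = 12$ ($U = 10 + 2 = 12$)
$t{\left(-7 \right)} + U 51 = \left(10 + 5 \left(-7\right)\right) + 12 \cdot 51 = \left(10 - 35\right) + 612 = -25 + 612 = 587$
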